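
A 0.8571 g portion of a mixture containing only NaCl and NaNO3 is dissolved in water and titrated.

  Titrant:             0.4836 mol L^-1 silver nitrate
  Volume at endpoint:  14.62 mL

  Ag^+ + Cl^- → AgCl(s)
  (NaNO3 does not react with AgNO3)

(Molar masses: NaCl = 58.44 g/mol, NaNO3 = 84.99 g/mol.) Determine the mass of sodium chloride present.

n(AgNO3) = 0.01462 × 0.4836 = 7.070 × 10^-3 mol
Let x = n(NaCl), y = n(NaNO3).
Titrant: 1x = 7.070 × 10^-3;  mass: 58.44x + 84.99y = 0.8571
Solving, x = 7.070 × 10^-3 mol, y = 5.223 × 10^-3 mol
mass of NaCl = 7.070 × 10^-3 × 58.44 = 0.4132 g

0.4132 g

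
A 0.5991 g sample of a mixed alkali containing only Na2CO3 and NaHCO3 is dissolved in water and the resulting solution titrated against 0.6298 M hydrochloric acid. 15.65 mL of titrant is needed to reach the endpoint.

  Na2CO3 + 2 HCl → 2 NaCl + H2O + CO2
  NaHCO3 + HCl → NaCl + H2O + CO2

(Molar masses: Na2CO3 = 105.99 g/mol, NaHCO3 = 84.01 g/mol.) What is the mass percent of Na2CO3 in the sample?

65.29 %

n(HCl) = 0.01565 × 0.6298 = 9.856 × 10^-3 mol
Let x = n(Na2CO3), y = n(NaHCO3).
Titrant: 2x + 1y = 9.856 × 10^-3;  mass: 105.99x + 84.01y = 0.5991
Solving, x = 3.691 × 10^-3 mol, y = 2.475 × 10^-3 mol
mass of Na2CO3 = 3.691 × 10^-3 × 105.99 = 0.3912 g
% Na2CO3 = 0.3912 / 0.5991 × 100 = 65.29 %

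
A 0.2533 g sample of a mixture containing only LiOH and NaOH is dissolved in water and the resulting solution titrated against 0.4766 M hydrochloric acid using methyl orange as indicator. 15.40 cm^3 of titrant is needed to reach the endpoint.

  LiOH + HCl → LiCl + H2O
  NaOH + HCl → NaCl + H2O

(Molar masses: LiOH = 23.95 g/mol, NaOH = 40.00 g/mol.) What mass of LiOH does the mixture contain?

n(HCl) = 0.01540 × 0.4766 = 7.340 × 10^-3 mol
Let x = n(LiOH), y = n(NaOH).
Titrant: 1x + 1y = 7.340 × 10^-3;  mass: 23.95x + 40.00y = 0.2533
Solving, x = 2.510 × 10^-3 mol, y = 4.830 × 10^-3 mol
mass of LiOH = 2.510 × 10^-3 × 23.95 = 0.06011 g

0.06011 g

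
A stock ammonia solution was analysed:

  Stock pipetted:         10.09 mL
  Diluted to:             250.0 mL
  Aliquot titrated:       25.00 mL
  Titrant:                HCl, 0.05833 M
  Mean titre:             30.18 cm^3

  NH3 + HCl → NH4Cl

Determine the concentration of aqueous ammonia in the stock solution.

n(HCl) = 0.03018 × 0.05833 = 1.760 × 10^-3 mol
n(NH3) in the aliquot = 1.760 × 10^-3 mol (1:1 ratio)
[NH3]_dilute = 1.760 × 10^-3 / 0.02500 = 0.07042 mol/L
Dilution factor = 250.0 / 10.09 = 24.78
[NH3]_stock = 0.07042 × 24.78 = 1.745 mol/L

1.745 M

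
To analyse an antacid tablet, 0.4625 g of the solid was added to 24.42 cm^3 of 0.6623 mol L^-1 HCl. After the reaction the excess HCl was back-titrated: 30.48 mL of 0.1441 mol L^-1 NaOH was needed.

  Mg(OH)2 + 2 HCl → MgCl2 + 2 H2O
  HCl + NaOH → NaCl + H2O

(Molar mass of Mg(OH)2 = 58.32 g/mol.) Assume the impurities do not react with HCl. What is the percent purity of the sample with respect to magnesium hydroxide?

74.28 %

n(HCl) added = 0.02442 × 0.6623 = 0.01617 mol
n(NaOH) used in back-titration = 0.03048 × 0.1441 = 4.392 × 10^-3 mol
n(HCl) left over = 4.392 × 10^-3 mol (1:1 ratio)
n(HCl) consumed by analyte = 0.01617 − 4.392 × 10^-3 = 0.01178 mol
From the 1:2 ratio, n(Mg(OH)2) = 1/2 × 0.01178 = 5.891 × 10^-3 mol
mass of Mg(OH)2 = 5.891 × 10^-3 × 58.32 = 0.3435 g
% Mg(OH)2 = 0.3435 / 0.4625 × 100 = 74.28 %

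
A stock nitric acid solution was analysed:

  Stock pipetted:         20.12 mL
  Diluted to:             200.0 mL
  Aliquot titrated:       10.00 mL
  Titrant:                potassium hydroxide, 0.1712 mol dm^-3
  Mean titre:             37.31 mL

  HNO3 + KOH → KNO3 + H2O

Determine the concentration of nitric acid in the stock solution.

n(KOH) = 0.03731 × 0.1712 = 6.387 × 10^-3 mol
n(HNO3) in the aliquot = 6.387 × 10^-3 mol (1:1 ratio)
[HNO3]_dilute = 6.387 × 10^-3 / 0.01000 = 0.6387 mol/L
Dilution factor = 200.0 / 20.12 = 9.940
[HNO3]_stock = 0.6387 × 9.940 = 6.349 mol/L

6.349 mol/L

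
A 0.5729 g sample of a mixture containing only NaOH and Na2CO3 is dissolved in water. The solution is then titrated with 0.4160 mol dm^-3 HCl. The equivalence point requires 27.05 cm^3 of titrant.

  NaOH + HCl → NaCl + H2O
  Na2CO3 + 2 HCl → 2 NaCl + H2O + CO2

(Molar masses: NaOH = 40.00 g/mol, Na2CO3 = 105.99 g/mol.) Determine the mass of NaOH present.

0.07216 g

n(HCl) = 0.02705 × 0.4160 = 0.01125 mol
Let x = n(NaOH), y = n(Na2CO3).
Titrant: 1x + 2y = 0.01125;  mass: 40.00x + 105.99y = 0.5729
Solving, x = 1.804 × 10^-3 mol, y = 4.724 × 10^-3 mol
mass of NaOH = 1.804 × 10^-3 × 40.00 = 0.07216 g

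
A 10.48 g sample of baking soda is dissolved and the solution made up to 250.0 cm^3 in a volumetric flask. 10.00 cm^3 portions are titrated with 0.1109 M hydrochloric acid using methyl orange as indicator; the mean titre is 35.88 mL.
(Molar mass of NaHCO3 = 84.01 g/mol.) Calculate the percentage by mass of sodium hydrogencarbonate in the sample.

NaHCO3 + HCl → NaCl + H2O + CO2
n(HCl) per titration = 0.03588 × 0.1109 = 3.979 × 10^-3 mol
n(NaHCO3) in each aliquot = 3.979 × 10^-3 mol (1:1 ratio)
n(NaHCO3) in the whole flask = 3.979 × 10^-3 × 250.0/10.00 = 0.09948 mol
mass of NaHCO3 = 0.09948 × 84.01 = 8.357 g
% NaHCO3 = 8.357 / 10.48 × 100 = 79.74 %

79.74 %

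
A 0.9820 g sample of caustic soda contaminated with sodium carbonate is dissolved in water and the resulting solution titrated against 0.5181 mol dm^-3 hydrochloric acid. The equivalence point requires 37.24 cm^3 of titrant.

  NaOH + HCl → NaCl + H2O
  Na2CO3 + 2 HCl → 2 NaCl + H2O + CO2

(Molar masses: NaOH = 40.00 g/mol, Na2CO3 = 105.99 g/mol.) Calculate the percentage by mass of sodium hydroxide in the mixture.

12.69 %

n(HCl) = 0.03724 × 0.5181 = 0.01929 mol
Let x = n(NaOH), y = n(Na2CO3).
Titrant: 1x + 2y = 0.01929;  mass: 40.00x + 105.99y = 0.9820
Solving, x = 3.116 × 10^-3 mol, y = 8.089 × 10^-3 mol
mass of NaOH = 3.116 × 10^-3 × 40.00 = 0.1246 g
% NaOH = 0.1246 / 0.9820 × 100 = 12.69 %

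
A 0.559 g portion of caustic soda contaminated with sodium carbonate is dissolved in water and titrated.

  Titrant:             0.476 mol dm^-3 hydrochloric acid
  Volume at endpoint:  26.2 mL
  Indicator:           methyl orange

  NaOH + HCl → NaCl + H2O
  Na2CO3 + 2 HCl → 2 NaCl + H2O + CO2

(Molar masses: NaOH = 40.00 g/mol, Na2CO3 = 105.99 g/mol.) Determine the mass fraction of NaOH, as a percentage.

n(HCl) = 0.0262 × 0.476 = 0.0125 mol
Let x = n(NaOH), y = n(Na2CO3).
Titrant: 1x + 2y = 0.0125;  mass: 40.00x + 105.99y = 0.559
Solving, x = 7.84 × 10^-3 mol, y = 2.31 × 10^-3 mol
mass of NaOH = 7.84 × 10^-3 × 40.00 = 0.314 g
% NaOH = 0.314 / 0.559 × 100 = 56.1 %

56.1 %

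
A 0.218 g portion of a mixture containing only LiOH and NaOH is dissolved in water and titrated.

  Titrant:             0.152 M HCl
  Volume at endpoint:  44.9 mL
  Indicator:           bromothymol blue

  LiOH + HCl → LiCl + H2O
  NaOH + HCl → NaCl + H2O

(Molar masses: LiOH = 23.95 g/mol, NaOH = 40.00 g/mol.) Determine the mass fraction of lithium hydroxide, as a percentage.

37.6 %

n(HCl) = 0.0449 × 0.152 = 6.82 × 10^-3 mol
Let x = n(LiOH), y = n(NaOH).
Titrant: 1x + 1y = 6.82 × 10^-3;  mass: 23.95x + 40.00y = 0.218
Solving, x = 3.43 × 10^-3 mol, y = 3.40 × 10^-3 mol
mass of LiOH = 3.43 × 10^-3 × 23.95 = 0.0821 g
% LiOH = 0.0821 / 0.218 × 100 = 37.6 %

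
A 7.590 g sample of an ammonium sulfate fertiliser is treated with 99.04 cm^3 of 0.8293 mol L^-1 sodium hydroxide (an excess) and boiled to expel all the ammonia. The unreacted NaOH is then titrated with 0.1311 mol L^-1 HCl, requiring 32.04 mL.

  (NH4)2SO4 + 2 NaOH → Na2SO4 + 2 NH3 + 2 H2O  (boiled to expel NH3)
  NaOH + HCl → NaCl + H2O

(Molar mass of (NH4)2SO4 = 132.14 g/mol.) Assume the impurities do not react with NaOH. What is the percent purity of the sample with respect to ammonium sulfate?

n(NaOH) added = 0.09904 × 0.8293 = 0.08213 mol
n(HCl) used in back-titration = 0.03204 × 0.1311 = 4.200 × 10^-3 mol
n(NaOH) left over = 4.200 × 10^-3 mol (1:1 ratio)
n(NaOH) consumed by analyte = 0.08213 − 4.200 × 10^-3 = 0.07793 mol
From the 1:2 ratio, n((NH4)2SO4) = 1/2 × 0.07793 = 0.03897 mol
mass of (NH4)2SO4 = 0.03897 × 132.14 = 5.149 g
% (NH4)2SO4 = 5.149 / 7.590 × 100 = 67.84 %

67.84 %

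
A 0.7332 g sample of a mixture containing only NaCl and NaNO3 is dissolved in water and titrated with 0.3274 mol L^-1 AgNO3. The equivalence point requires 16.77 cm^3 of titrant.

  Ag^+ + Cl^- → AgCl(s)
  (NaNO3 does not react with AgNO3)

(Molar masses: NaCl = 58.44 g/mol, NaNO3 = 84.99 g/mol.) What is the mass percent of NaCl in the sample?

43.76 %

n(AgNO3) = 0.01677 × 0.3274 = 5.490 × 10^-3 mol
Let x = n(NaCl), y = n(NaNO3).
Titrant: 1x = 5.490 × 10^-3;  mass: 58.44x + 84.99y = 0.7332
Solving, x = 5.490 × 10^-3 mol, y = 4.852 × 10^-3 mol
mass of NaCl = 5.490 × 10^-3 × 58.44 = 0.3209 g
% NaCl = 0.3209 / 0.7332 × 100 = 43.76 %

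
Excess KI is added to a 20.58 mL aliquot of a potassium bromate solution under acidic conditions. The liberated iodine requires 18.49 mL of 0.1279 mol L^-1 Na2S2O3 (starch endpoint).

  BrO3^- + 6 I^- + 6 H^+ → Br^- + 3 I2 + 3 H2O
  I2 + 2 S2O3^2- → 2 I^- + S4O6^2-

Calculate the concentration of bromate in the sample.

0.01915 mol/L

n(S2O3^2-) = 0.01849 × 0.1279 = 2.365 × 10^-3 mol
n(I2) = n(S2O3^2-)/2 = 1.182 × 10^-3 mol
From the 1:3 ratio, n(BrO3^-) in the aliquot = 1/3 × 1.182 × 10^-3 = 3.941 × 10^-4 mol
[BrO3^-] = 3.941 × 10^-4 / 0.02058 = 0.01915 mol/L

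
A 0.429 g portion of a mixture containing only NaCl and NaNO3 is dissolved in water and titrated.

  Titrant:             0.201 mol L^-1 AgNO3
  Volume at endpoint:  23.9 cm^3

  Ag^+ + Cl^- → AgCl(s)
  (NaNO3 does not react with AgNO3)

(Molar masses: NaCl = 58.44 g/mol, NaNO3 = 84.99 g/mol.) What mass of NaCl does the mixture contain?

n(AgNO3) = 0.0239 × 0.201 = 4.80 × 10^-3 mol
Let x = n(NaCl), y = n(NaNO3).
Titrant: 1x = 4.80 × 10^-3;  mass: 58.44x + 84.99y = 0.429
Solving, x = 4.80 × 10^-3 mol, y = 1.74 × 10^-3 mol
mass of NaCl = 4.80 × 10^-3 × 58.44 = 0.281 g

0.281 g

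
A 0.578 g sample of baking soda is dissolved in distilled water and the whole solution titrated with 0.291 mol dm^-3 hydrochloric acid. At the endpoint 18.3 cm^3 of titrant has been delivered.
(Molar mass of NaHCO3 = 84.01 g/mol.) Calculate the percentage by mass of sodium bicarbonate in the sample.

NaHCO3 + HCl → NaCl + H2O + CO2
n(HCl) = 0.0183 L × 0.291 mol/L = 5.33 × 10^-3 mol
n(NaHCO3) = 5.33 × 10^-3 mol (1:1 ratio)
mass of NaHCO3 = 5.33 × 10^-3 × 84.01 g/mol = 0.447 g
% NaHCO3 = 0.447 / 0.578 × 100 = 77.4 %

77.4 %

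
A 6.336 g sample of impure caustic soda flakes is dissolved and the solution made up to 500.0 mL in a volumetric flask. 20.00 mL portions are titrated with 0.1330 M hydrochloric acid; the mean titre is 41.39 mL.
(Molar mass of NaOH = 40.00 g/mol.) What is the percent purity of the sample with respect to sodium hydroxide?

NaOH + HCl → NaCl + H2O
n(HCl) per titration = 0.04139 × 0.1330 = 5.505 × 10^-3 mol
n(NaOH) in each aliquot = 5.505 × 10^-3 mol (1:1 ratio)
n(NaOH) in the whole flask = 5.505 × 10^-3 × 500.0/20.00 = 0.1376 mol
mass of NaOH = 0.1376 × 40.00 = 5.505 g
% NaOH = 5.505 / 6.336 × 100 = 86.88 %

86.88 %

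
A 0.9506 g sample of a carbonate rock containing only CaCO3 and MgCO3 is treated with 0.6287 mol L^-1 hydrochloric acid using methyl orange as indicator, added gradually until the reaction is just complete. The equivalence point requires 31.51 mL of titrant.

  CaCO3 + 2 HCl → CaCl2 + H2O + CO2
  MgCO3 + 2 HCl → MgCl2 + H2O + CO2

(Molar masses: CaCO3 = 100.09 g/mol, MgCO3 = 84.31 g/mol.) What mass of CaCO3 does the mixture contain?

0.7326 g

n(HCl) = 0.03151 × 0.6287 = 0.01981 mol
Let x = n(CaCO3), y = n(MgCO3).
Titrant: 2x + 2y = 0.01981;  mass: 100.09x + 84.31y = 0.9506
Solving, x = 7.319 × 10^-3 mol, y = 2.586 × 10^-3 mol
mass of CaCO3 = 7.319 × 10^-3 × 100.09 = 0.7326 g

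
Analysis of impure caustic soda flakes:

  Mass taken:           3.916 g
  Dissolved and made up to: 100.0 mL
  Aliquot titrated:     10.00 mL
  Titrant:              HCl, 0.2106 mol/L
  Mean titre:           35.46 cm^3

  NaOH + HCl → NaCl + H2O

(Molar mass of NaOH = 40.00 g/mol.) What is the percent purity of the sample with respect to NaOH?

n(HCl) per titration = 0.03546 × 0.2106 = 7.468 × 10^-3 mol
n(NaOH) in each aliquot = 7.468 × 10^-3 mol (1:1 ratio)
n(NaOH) in the whole flask = 7.468 × 10^-3 × 100.0/10.00 = 0.07468 mol
mass of NaOH = 0.07468 × 40.00 = 2.987 g
% NaOH = 2.987 / 3.916 × 100 = 76.28 %

76.28 %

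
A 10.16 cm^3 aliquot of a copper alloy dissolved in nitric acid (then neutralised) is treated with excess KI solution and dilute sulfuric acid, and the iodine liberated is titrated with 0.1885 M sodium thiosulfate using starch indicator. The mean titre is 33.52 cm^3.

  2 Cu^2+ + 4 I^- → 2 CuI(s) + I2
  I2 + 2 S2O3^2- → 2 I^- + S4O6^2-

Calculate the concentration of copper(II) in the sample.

n(S2O3^2-) = 0.03352 × 0.1885 = 6.319 × 10^-3 mol
n(I2) = n(S2O3^2-)/2 = 3.159 × 10^-3 mol
From the 2:1 ratio, n(Cu2+) in the aliquot = 2/1 × 3.159 × 10^-3 = 6.319 × 10^-3 mol
[Cu2+] = 6.319 × 10^-3 / 0.01016 = 0.6219 mol/L

0.6219 M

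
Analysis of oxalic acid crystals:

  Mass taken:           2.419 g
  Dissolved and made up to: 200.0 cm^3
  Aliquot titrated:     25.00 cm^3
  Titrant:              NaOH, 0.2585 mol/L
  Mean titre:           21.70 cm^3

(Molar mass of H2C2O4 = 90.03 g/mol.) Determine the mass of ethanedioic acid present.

H2C2O4 + 2 NaOH → Na2C2O4 + 2 H2O
n(NaOH) per titration = 0.02170 × 0.2585 = 5.609 × 10^-3 mol
From the 1:2 ratio, n(H2C2O4) in each aliquot = 1/2 × 5.609 × 10^-3 = 2.805 × 10^-3 mol
n(H2C2O4) in the whole flask = 2.805 × 10^-3 × 200.0/25.00 = 0.02244 mol
mass of H2C2O4 = 0.02244 × 90.03 = 2.020 g

2.020 g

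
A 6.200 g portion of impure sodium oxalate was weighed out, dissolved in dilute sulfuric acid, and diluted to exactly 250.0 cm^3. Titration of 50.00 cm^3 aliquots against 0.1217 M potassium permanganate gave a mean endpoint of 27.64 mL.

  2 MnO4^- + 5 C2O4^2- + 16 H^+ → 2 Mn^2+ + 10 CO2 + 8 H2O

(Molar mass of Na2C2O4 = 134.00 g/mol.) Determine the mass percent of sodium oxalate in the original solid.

90.88 %

n(KMnO4) per titration = 0.02764 × 0.1217 = 3.364 × 10^-3 mol
From the 5:2 ratio, n(Na2C2O4) in each aliquot = 5/2 × 3.364 × 10^-3 = 8.409 × 10^-3 mol
n(Na2C2O4) in the whole flask = 8.409 × 10^-3 × 250.0/50.00 = 0.04205 mol
mass of Na2C2O4 = 0.04205 × 134.00 = 5.634 g
% Na2C2O4 = 5.634 / 6.200 × 100 = 90.88 %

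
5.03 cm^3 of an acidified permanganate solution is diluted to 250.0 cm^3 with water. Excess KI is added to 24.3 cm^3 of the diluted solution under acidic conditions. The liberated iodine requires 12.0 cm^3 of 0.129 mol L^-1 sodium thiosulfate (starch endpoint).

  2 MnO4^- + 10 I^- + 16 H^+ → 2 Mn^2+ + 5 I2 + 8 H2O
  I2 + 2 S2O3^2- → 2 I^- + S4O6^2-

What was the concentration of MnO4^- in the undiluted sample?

0.633 mol/L

n(S2O3^2-) = 0.0120 × 0.129 = 1.55 × 10^-3 mol
n(I2) = n(S2O3^2-)/2 = 7.74 × 10^-4 mol
From the 2:5 ratio, n(MnO4^-) in the aliquot = 2/5 × 7.74 × 10^-4 = 3.10 × 10^-4 mol
[MnO4^-]_dilute = 3.10 × 10^-4 / 0.0243 = 0.0127 mol/L
[MnO4^-]_original = 0.0127 × 250.0/5.03 = 0.633 mol/L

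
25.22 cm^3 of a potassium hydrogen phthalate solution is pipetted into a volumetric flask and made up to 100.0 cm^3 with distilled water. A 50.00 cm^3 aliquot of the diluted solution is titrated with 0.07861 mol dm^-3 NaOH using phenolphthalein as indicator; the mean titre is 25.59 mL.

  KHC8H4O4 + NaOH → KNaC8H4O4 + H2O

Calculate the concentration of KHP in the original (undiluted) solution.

0.1595 mol/L

n(NaOH) = 0.02559 × 0.07861 = 2.012 × 10^-3 mol
n(KHC8H4O4) in the aliquot = 2.012 × 10^-3 mol (1:1 ratio)
[KHC8H4O4]_dilute = 2.012 × 10^-3 / 0.05000 = 0.04023 mol/L
Dilution factor = 100.0 / 25.22 = 3.965
[KHC8H4O4]_stock = 0.04023 × 3.965 = 0.1595 mol/L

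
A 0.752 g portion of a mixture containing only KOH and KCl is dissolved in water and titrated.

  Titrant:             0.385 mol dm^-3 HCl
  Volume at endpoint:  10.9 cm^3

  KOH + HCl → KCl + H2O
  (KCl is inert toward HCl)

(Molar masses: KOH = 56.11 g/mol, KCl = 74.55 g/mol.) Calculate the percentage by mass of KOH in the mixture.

n(HCl) = 0.0109 × 0.385 = 4.20 × 10^-3 mol
Let x = n(KOH), y = n(KCl).
Titrant: 1x = 4.20 × 10^-3;  mass: 56.11x + 74.55y = 0.752
Solving, x = 4.20 × 10^-3 mol, y = 6.93 × 10^-3 mol
mass of KOH = 4.20 × 10^-3 × 56.11 = 0.235 g
% KOH = 0.235 / 0.752 × 100 = 31.3 %

31.3 %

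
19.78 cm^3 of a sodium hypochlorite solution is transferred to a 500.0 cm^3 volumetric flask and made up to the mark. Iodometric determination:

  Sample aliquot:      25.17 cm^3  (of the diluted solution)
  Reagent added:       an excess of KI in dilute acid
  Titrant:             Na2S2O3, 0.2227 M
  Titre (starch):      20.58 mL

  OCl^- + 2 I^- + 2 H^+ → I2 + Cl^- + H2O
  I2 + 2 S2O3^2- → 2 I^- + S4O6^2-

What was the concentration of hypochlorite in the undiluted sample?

n(S2O3^2-) = 0.02058 × 0.2227 = 4.583 × 10^-3 mol
n(I2) = n(S2O3^2-)/2 = 2.292 × 10^-3 mol
n(OCl^-) in the aliquot = 2.292 × 10^-3 mol (1:1 ratio)
[OCl^-]_dilute = 2.292 × 10^-3 / 0.02517 = 0.09104 mol/L
[OCl^-]_original = 0.09104 × 500.0/19.78 = 2.301 mol/L

2.301 M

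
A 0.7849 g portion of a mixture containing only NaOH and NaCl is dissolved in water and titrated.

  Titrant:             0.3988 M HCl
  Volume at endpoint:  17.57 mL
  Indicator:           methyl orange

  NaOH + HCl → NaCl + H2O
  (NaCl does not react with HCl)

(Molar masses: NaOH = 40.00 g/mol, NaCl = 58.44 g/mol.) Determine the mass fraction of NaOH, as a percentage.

n(HCl) = 0.01757 × 0.3988 = 7.007 × 10^-3 mol
Let x = n(NaOH), y = n(NaCl).
Titrant: 1x = 7.007 × 10^-3;  mass: 40.00x + 58.44y = 0.7849
Solving, x = 7.007 × 10^-3 mol, y = 8.635 × 10^-3 mol
mass of NaOH = 7.007 × 10^-3 × 40.00 = 0.2803 g
% NaOH = 0.2803 / 0.7849 × 100 = 35.71 %

35.71 %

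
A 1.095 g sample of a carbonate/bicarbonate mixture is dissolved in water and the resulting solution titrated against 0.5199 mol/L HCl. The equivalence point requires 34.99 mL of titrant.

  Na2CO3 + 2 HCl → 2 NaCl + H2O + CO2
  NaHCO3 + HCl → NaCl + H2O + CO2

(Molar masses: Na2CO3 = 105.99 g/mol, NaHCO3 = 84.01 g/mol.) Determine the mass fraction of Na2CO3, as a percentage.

n(HCl) = 0.03499 × 0.5199 = 0.01819 mol
Let x = n(Na2CO3), y = n(NaHCO3).
Titrant: 2x + 1y = 0.01819;  mass: 105.99x + 84.01y = 1.095
Solving, x = 6.985 × 10^-3 mol, y = 4.222 × 10^-3 mol
mass of Na2CO3 = 6.985 × 10^-3 × 105.99 = 0.7403 g
% Na2CO3 = 0.7403 / 1.095 × 100 = 67.61 %

67.61 %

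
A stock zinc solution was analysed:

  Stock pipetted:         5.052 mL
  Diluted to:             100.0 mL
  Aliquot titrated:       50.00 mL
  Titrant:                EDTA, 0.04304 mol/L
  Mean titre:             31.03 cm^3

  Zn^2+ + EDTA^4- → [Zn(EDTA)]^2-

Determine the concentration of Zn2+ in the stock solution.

n(EDTA) = 0.03103 × 0.04304 = 1.336 × 10^-3 mol
n(Zn2+) in the aliquot = 1.336 × 10^-3 mol (1:1 ratio)
[Zn2+]_dilute = 1.336 × 10^-3 / 0.05000 = 0.02671 mol/L
Dilution factor = 100.0 / 5.052 = 19.79
[Zn2+]_stock = 0.02671 × 19.79 = 0.5287 mol/L

0.5287 mol/L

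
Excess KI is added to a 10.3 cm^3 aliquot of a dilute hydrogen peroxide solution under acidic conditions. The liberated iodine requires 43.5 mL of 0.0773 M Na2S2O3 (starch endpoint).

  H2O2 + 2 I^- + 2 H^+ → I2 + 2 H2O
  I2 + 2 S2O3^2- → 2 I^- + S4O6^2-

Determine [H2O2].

n(S2O3^2-) = 0.0435 × 0.0773 = 3.36 × 10^-3 mol
n(I2) = n(S2O3^2-)/2 = 1.68 × 10^-3 mol
n(H2O2) in the aliquot = 1.68 × 10^-3 mol (1:1 ratio)
[H2O2] = 1.68 × 10^-3 / 0.0103 = 0.163 mol/L

0.163 M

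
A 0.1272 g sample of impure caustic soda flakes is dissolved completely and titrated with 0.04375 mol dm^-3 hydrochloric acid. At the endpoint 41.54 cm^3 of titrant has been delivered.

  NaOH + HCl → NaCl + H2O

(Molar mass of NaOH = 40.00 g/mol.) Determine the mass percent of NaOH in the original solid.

57.15 %

n(HCl) = 0.04154 L × 0.04375 mol/L = 1.817 × 10^-3 mol
n(NaOH) = 1.817 × 10^-3 mol (1:1 ratio)
mass of NaOH = 1.817 × 10^-3 × 40.00 g/mol = 0.07269 g
% NaOH = 0.07269 / 0.1272 × 100 = 57.15 %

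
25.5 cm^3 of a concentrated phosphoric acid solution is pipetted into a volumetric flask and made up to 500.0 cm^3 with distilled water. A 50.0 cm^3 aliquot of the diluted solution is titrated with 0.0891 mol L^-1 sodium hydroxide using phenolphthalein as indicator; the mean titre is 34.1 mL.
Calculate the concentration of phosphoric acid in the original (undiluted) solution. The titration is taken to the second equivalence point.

0.596 mol/L

H3PO4 + 2 NaOH → Na2HPO4 + 2 H2O
n(NaOH) = 0.0341 × 0.0891 = 3.04 × 10^-3 mol
From the 1:2 ratio, n(H3PO4) in the aliquot = 1/2 × 3.04 × 10^-3 = 1.52 × 10^-3 mol
[H3PO4]_dilute = 1.52 × 10^-3 / 0.0500 = 0.0304 mol/L
Dilution factor = 500.0 / 25.5 = 19.61
[H3PO4]_stock = 0.0304 × 19.61 = 0.596 mol/L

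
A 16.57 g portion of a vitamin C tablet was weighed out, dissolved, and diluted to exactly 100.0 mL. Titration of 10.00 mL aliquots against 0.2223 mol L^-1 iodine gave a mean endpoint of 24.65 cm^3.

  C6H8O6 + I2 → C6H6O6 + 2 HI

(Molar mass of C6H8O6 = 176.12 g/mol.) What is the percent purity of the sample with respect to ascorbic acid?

n(I2) per titration = 0.02465 × 0.2223 = 5.480 × 10^-3 mol
n(C6H8O6) in each aliquot = 5.480 × 10^-3 mol (1:1 ratio)
n(C6H8O6) in the whole flask = 5.480 × 10^-3 × 100.0/10.00 = 0.05480 mol
mass of C6H8O6 = 0.05480 × 176.12 = 9.651 g
% C6H8O6 = 9.651 / 16.57 × 100 = 58.24 %

58.24 %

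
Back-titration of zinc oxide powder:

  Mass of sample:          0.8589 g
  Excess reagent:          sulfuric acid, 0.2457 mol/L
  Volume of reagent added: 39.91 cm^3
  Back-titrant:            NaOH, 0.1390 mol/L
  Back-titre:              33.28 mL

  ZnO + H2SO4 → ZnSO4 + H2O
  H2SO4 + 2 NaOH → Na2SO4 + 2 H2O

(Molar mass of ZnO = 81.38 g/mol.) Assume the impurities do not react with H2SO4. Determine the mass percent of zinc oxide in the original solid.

n(H2SO4) added = 0.03991 × 0.2457 = 9.806 × 10^-3 mol
n(NaOH) used in back-titration = 0.03328 × 0.1390 = 4.626 × 10^-3 mol
From the 1:2 ratio, n(H2SO4) left over = 1/2 × 4.626 × 10^-3 = 2.313 × 10^-3 mol
n(H2SO4) consumed by analyte = 9.806 × 10^-3 − 2.313 × 10^-3 = 7.493 × 10^-3 mol
n(ZnO) = 7.493 × 10^-3 mol (1:1 ratio)
mass of ZnO = 7.493 × 10^-3 × 81.38 = 0.6098 g
% ZnO = 0.6098 / 0.8589 × 100 = 70.99 %

70.99 %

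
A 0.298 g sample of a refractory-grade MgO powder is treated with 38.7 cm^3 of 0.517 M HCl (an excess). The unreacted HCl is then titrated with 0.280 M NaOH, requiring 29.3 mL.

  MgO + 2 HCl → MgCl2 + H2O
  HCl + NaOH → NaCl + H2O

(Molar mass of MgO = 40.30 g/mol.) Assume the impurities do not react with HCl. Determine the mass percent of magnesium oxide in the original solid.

79.8 %

n(HCl) added = 0.0387 × 0.517 = 0.0200 mol
n(NaOH) used in back-titration = 0.0293 × 0.280 = 8.20 × 10^-3 mol
n(HCl) left over = 8.20 × 10^-3 mol (1:1 ratio)
n(HCl) consumed by analyte = 0.0200 − 8.20 × 10^-3 = 0.0118 mol
From the 1:2 ratio, n(MgO) = 1/2 × 0.0118 = 5.90 × 10^-3 mol
mass of MgO = 5.90 × 10^-3 × 40.30 = 0.238 g
% MgO = 0.238 / 0.298 × 100 = 79.8 %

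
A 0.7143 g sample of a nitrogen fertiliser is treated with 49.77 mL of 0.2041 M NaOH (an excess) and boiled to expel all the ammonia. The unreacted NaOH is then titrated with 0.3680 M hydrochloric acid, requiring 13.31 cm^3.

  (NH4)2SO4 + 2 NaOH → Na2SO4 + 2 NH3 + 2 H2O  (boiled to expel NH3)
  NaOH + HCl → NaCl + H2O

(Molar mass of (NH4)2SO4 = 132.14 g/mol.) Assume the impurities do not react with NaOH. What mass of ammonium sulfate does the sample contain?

n(NaOH) added = 0.04977 × 0.2041 = 0.01016 mol
n(HCl) used in back-titration = 0.01331 × 0.3680 = 4.898 × 10^-3 mol
n(NaOH) left over = 4.898 × 10^-3 mol (1:1 ratio)
n(NaOH) consumed by analyte = 0.01016 − 4.898 × 10^-3 = 5.260 × 10^-3 mol
From the 1:2 ratio, n((NH4)2SO4) = 1/2 × 5.260 × 10^-3 = 2.630 × 10^-3 mol
mass of (NH4)2SO4 = 2.630 × 10^-3 × 132.14 = 0.3475 g

0.3475 g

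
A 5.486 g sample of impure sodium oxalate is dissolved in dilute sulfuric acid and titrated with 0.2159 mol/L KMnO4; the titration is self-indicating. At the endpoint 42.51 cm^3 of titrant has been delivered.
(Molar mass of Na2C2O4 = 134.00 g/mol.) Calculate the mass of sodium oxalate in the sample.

2 MnO4^- + 5 C2O4^2- + 16 H^+ → 2 Mn^2+ + 10 CO2 + 8 H2O
n(KMnO4) = 0.04251 L × 0.2159 mol/L = 9.178 × 10^-3 mol
From the 5:2 ratio, n(Na2C2O4) = 5/2 × 9.178 × 10^-3 = 0.02294 mol
mass of Na2C2O4 = 0.02294 × 134.00 g/mol = 3.075 g

3.075 g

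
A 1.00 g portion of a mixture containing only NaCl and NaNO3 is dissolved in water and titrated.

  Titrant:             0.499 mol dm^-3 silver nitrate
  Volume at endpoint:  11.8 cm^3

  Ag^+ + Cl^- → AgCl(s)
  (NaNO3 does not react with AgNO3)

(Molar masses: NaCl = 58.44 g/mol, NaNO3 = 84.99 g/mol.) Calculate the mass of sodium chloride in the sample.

n(AgNO3) = 0.0118 × 0.499 = 5.89 × 10^-3 mol
Let x = n(NaCl), y = n(NaNO3).
Titrant: 1x = 5.89 × 10^-3;  mass: 58.44x + 84.99y = 1.00
Solving, x = 5.89 × 10^-3 mol, y = 7.72 × 10^-3 mol
mass of NaCl = 5.89 × 10^-3 × 58.44 = 0.344 g

0.344 g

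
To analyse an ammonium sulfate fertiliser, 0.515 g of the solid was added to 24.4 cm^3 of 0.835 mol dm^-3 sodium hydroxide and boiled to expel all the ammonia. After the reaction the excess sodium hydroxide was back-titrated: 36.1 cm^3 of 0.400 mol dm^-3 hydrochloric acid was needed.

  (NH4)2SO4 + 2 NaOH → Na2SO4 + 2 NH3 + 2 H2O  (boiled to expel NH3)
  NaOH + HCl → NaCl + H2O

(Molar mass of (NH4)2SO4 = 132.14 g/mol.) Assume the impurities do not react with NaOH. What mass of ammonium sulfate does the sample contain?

0.392 g

n(NaOH) added = 0.0244 × 0.835 = 0.0204 mol
n(HCl) used in back-titration = 0.0361 × 0.400 = 0.0144 mol
n(NaOH) left over = 0.0144 mol (1:1 ratio)
n(NaOH) consumed by analyte = 0.0204 − 0.0144 = 5.93 × 10^-3 mol
From the 1:2 ratio, n((NH4)2SO4) = 1/2 × 5.93 × 10^-3 = 2.97 × 10^-3 mol
mass of (NH4)2SO4 = 2.97 × 10^-3 × 132.14 = 0.392 g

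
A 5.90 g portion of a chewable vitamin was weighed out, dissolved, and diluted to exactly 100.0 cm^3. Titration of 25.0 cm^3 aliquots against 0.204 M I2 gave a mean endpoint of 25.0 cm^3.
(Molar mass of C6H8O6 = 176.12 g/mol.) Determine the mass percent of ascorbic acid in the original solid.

60.9 %

C6H8O6 + I2 → C6H6O6 + 2 HI
n(I2) per titration = 0.0250 × 0.204 = 5.10 × 10^-3 mol
n(C6H8O6) in each aliquot = 5.10 × 10^-3 mol (1:1 ratio)
n(C6H8O6) in the whole flask = 5.10 × 10^-3 × 100.0/25.0 = 0.0204 mol
mass of C6H8O6 = 0.0204 × 176.12 = 3.59 g
% C6H8O6 = 3.59 / 5.90 × 100 = 60.9 %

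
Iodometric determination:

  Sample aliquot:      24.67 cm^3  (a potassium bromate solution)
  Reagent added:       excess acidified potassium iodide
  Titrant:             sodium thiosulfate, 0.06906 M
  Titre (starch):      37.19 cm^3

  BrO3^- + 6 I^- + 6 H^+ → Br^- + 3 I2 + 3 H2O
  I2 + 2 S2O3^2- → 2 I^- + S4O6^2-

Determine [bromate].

n(S2O3^2-) = 0.03719 × 0.06906 = 2.568 × 10^-3 mol
n(I2) = n(S2O3^2-)/2 = 1.284 × 10^-3 mol
From the 1:3 ratio, n(BrO3^-) in the aliquot = 1/3 × 1.284 × 10^-3 = 4.281 × 10^-4 mol
[BrO3^-] = 4.281 × 10^-4 / 0.02467 = 0.01735 mol/L

0.01735 M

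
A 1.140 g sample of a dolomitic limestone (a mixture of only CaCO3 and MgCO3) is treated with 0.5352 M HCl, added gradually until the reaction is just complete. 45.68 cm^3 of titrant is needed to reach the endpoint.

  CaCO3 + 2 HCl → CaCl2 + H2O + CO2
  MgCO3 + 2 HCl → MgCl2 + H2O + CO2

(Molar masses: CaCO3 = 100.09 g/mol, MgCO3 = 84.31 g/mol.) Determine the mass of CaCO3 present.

n(HCl) = 0.04568 × 0.5352 = 0.02445 mol
Let x = n(CaCO3), y = n(MgCO3).
Titrant: 2x + 2y = 0.02445;  mass: 100.09x + 84.31y = 1.140
Solving, x = 6.933 × 10^-3 mol, y = 5.291 × 10^-3 mol
mass of CaCO3 = 6.933 × 10^-3 × 100.09 = 0.6939 g

0.6939 g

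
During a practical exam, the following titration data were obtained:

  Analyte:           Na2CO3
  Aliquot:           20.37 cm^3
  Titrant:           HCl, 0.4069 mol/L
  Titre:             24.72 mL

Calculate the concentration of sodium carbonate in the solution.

Na2CO3 + 2 HCl → 2 NaCl + H2O + CO2
n(HCl) = 0.02472 L × 0.4069 mol/L = 0.01006 mol
From the 1:2 mole ratio, n(Na2CO3) = 1/2 × 0.01006 = 5.029 × 10^-3 mol
[Na2CO3] = 5.029 × 10^-3 mol / 0.02037 L = 0.2469 mol/L

0.2469 mol/L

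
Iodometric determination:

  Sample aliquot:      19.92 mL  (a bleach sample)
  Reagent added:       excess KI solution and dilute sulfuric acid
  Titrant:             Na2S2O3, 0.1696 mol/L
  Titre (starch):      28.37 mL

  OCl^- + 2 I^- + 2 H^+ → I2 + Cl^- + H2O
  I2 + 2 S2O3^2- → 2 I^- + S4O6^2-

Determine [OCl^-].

n(S2O3^2-) = 0.02837 × 0.1696 = 4.812 × 10^-3 mol
n(I2) = n(S2O3^2-)/2 = 2.406 × 10^-3 mol
n(OCl^-) in the aliquot = 2.406 × 10^-3 mol (1:1 ratio)
[OCl^-] = 2.406 × 10^-3 / 0.01992 = 0.1208 mol/L

0.1208 mol/L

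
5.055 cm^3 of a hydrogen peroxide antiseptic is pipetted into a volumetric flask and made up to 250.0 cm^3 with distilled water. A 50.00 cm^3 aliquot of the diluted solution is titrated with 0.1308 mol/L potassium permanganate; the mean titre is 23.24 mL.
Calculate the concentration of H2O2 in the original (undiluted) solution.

7.517 mol/L

2 MnO4^- + 5 H2O2 + 6 H^+ → 2 Mn^2+ + 5 O2 + 8 H2O
n(KMnO4) = 0.02324 × 0.1308 = 3.040 × 10^-3 mol
From the 5:2 ratio, n(H2O2) in the aliquot = 5/2 × 3.040 × 10^-3 = 7.599 × 10^-3 mol
[H2O2]_dilute = 7.599 × 10^-3 / 0.05000 = 0.1520 mol/L
Dilution factor = 250.0 / 5.055 = 49.46
[H2O2]_stock = 0.1520 × 49.46 = 7.517 mol/L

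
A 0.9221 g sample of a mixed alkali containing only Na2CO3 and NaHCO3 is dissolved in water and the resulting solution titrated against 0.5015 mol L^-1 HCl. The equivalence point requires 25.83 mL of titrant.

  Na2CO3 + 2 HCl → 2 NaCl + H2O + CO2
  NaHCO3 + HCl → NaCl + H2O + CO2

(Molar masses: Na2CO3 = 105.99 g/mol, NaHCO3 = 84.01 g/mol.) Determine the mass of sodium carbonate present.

n(HCl) = 0.02583 × 0.5015 = 0.01295 mol
Let x = n(Na2CO3), y = n(NaHCO3).
Titrant: 2x + 1y = 0.01295;  mass: 105.99x + 84.01y = 0.9221
Solving, x = 2.678 × 10^-3 mol, y = 7.597 × 10^-3 mol
mass of Na2CO3 = 2.678 × 10^-3 × 105.99 = 0.2839 g

0.2839 g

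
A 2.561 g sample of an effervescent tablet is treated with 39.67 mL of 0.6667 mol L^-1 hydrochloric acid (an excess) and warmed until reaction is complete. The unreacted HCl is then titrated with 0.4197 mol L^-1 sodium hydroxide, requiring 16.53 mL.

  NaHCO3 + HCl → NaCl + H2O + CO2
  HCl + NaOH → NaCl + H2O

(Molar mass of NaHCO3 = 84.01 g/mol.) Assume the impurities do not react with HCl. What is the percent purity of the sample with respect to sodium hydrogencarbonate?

64.00 %

n(HCl) added = 0.03967 × 0.6667 = 0.02645 mol
n(NaOH) used in back-titration = 0.01653 × 0.4197 = 6.938 × 10^-3 mol
n(HCl) left over = 6.938 × 10^-3 mol (1:1 ratio)
n(HCl) consumed by analyte = 0.02645 − 6.938 × 10^-3 = 0.01951 mol
n(NaHCO3) = 0.01951 mol (1:1 ratio)
mass of NaHCO3 = 0.01951 × 84.01 = 1.639 g
% NaHCO3 = 1.639 / 2.561 × 100 = 64.00 %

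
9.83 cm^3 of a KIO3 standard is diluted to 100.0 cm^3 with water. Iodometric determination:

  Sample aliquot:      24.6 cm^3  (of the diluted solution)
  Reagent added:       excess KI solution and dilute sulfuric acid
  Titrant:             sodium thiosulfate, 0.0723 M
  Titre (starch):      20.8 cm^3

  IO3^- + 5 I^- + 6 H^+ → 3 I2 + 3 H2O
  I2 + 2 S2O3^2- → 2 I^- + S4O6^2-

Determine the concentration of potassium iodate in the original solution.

0.104 M

n(S2O3^2-) = 0.0208 × 0.0723 = 1.50 × 10^-3 mol
n(I2) = n(S2O3^2-)/2 = 7.52 × 10^-4 mol
From the 1:3 ratio, n(IO3^-) in the aliquot = 1/3 × 7.52 × 10^-4 = 2.51 × 10^-4 mol
[IO3^-]_dilute = 2.51 × 10^-4 / 0.0246 = 0.0102 mol/L
[IO3^-]_original = 0.0102 × 100.0/9.83 = 0.104 mol/L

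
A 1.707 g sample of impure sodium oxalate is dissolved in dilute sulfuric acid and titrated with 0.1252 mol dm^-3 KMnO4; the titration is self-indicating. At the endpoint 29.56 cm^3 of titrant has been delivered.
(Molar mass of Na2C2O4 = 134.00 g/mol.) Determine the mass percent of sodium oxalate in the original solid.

2 MnO4^- + 5 C2O4^2- + 16 H^+ → 2 Mn^2+ + 10 CO2 + 8 H2O
n(KMnO4) = 0.02956 L × 0.1252 mol/L = 3.701 × 10^-3 mol
From the 5:2 ratio, n(Na2C2O4) = 5/2 × 3.701 × 10^-3 = 9.252 × 10^-3 mol
mass of Na2C2O4 = 9.252 × 10^-3 × 134.00 g/mol = 1.240 g
% Na2C2O4 = 1.240 / 1.707 × 100 = 72.63 %

72.63 %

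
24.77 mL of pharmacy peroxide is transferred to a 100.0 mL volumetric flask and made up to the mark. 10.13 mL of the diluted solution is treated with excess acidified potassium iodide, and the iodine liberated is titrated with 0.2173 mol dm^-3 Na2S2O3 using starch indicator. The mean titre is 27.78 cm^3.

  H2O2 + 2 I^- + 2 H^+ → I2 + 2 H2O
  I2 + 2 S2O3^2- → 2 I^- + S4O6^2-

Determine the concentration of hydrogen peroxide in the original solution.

n(S2O3^2-) = 0.02778 × 0.2173 = 6.037 × 10^-3 mol
n(I2) = n(S2O3^2-)/2 = 3.018 × 10^-3 mol
n(H2O2) in the aliquot = 3.018 × 10^-3 mol (1:1 ratio)
[H2O2]_dilute = 3.018 × 10^-3 / 0.01013 = 0.2980 mol/L
[H2O2]_original = 0.2980 × 100.0/24.77 = 1.203 mol/L

1.203 mol/L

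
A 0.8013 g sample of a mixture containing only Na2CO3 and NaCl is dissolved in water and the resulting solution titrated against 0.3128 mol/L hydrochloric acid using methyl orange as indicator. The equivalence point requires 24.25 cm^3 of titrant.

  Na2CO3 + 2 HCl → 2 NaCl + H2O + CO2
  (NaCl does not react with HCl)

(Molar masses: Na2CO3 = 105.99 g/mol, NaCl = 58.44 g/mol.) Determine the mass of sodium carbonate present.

0.4020 g

n(HCl) = 0.02425 × 0.3128 = 7.585 × 10^-3 mol
Let x = n(Na2CO3), y = n(NaCl).
Titrant: 2x = 7.585 × 10^-3;  mass: 105.99x + 58.44y = 0.8013
Solving, x = 3.793 × 10^-3 mol, y = 6.833 × 10^-3 mol
mass of Na2CO3 = 3.793 × 10^-3 × 105.99 = 0.4020 g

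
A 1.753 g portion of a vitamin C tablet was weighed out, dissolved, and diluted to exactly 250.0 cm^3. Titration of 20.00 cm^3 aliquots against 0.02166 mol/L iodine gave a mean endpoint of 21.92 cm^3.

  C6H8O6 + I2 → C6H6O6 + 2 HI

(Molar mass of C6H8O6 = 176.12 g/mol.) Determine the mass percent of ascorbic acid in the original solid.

59.63 %

n(I2) per titration = 0.02192 × 0.02166 = 4.748 × 10^-4 mol
n(C6H8O6) in each aliquot = 4.748 × 10^-4 mol (1:1 ratio)
n(C6H8O6) in the whole flask = 4.748 × 10^-4 × 250.0/20.00 = 5.935 × 10^-3 mol
mass of C6H8O6 = 5.935 × 10^-3 × 176.12 = 1.045 g
% C6H8O6 = 1.045 / 1.753 × 100 = 59.63 %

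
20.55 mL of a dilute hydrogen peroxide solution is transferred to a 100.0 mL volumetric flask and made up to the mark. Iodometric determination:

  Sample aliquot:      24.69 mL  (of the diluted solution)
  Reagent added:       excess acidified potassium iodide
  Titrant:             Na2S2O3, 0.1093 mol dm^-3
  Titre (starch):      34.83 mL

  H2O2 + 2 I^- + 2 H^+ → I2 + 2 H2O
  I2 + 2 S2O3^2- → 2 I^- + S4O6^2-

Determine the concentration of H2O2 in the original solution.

0.3752 mol/L

n(S2O3^2-) = 0.03483 × 0.1093 = 3.807 × 10^-3 mol
n(I2) = n(S2O3^2-)/2 = 1.903 × 10^-3 mol
n(H2O2) in the aliquot = 1.903 × 10^-3 mol (1:1 ratio)
[H2O2]_dilute = 1.903 × 10^-3 / 0.02469 = 0.07709 mol/L
[H2O2]_original = 0.07709 × 100.0/20.55 = 0.3752 mol/L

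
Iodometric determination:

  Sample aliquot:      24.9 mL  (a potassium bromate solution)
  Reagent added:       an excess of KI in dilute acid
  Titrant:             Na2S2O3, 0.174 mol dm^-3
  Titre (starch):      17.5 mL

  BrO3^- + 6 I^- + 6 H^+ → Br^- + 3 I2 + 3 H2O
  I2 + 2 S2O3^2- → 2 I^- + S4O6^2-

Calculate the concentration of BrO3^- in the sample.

0.0204 mol/L

n(S2O3^2-) = 0.0175 × 0.174 = 3.04 × 10^-3 mol
n(I2) = n(S2O3^2-)/2 = 1.52 × 10^-3 mol
From the 1:3 ratio, n(BrO3^-) in the aliquot = 1/3 × 1.52 × 10^-3 = 5.08 × 10^-4 mol
[BrO3^-] = 5.08 × 10^-4 / 0.0249 = 0.0204 mol/L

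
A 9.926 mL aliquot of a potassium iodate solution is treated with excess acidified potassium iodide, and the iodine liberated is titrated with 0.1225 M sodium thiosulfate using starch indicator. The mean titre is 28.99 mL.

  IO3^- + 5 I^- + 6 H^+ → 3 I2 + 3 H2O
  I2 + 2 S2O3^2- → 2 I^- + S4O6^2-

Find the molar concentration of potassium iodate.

n(S2O3^2-) = 0.02899 × 0.1225 = 3.551 × 10^-3 mol
n(I2) = n(S2O3^2-)/2 = 1.776 × 10^-3 mol
From the 1:3 ratio, n(IO3^-) in the aliquot = 1/3 × 1.776 × 10^-3 = 5.919 × 10^-4 mol
[IO3^-] = 5.919 × 10^-4 / 0.009926 = 0.05963 mol/L

0.05963 M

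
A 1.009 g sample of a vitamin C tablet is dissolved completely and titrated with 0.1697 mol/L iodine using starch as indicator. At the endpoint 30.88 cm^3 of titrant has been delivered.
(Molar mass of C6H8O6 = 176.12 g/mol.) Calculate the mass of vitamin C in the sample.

C6H8O6 + I2 → C6H6O6 + 2 HI
n(I2) = 0.03088 L × 0.1697 mol/L = 5.240 × 10^-3 mol
n(C6H8O6) = 5.240 × 10^-3 mol (1:1 ratio)
mass of C6H8O6 = 5.240 × 10^-3 × 176.12 g/mol = 0.9229 g

0.9229 g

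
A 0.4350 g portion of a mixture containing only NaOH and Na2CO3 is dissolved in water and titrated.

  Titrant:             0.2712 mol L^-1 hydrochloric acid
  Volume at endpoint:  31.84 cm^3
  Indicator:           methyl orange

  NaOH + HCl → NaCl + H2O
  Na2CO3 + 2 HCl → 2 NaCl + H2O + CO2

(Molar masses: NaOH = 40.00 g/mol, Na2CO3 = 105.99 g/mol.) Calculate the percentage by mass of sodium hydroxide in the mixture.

16.00 %

n(HCl) = 0.03184 × 0.2712 = 8.635 × 10^-3 mol
Let x = n(NaOH), y = n(Na2CO3).
Titrant: 1x + 2y = 8.635 × 10^-3;  mass: 40.00x + 105.99y = 0.4350
Solving, x = 1.740 × 10^-3 mol, y = 3.447 × 10^-3 mol
mass of NaOH = 1.740 × 10^-3 × 40.00 = 0.06960 g
% NaOH = 0.06960 / 0.4350 × 100 = 16.00 %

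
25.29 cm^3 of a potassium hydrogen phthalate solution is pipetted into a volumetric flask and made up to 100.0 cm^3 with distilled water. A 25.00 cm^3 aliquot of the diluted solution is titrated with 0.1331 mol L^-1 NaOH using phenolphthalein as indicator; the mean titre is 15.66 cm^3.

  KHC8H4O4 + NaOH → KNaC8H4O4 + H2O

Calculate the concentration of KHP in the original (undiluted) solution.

0.3297 mol/L

n(NaOH) = 0.01566 × 0.1331 = 2.084 × 10^-3 mol
n(KHC8H4O4) in the aliquot = 2.084 × 10^-3 mol (1:1 ratio)
[KHC8H4O4]_dilute = 2.084 × 10^-3 / 0.02500 = 0.08337 mol/L
Dilution factor = 100.0 / 25.29 = 3.954
[KHC8H4O4]_stock = 0.08337 × 3.954 = 0.3297 mol/L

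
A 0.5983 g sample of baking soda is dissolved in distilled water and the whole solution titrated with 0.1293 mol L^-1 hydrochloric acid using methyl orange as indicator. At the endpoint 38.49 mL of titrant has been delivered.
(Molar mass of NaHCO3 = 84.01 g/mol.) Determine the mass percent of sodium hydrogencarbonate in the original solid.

NaHCO3 + HCl → NaCl + H2O + CO2
n(HCl) = 0.03849 L × 0.1293 mol/L = 4.977 × 10^-3 mol
n(NaHCO3) = 4.977 × 10^-3 mol (1:1 ratio)
mass of NaHCO3 = 4.977 × 10^-3 × 84.01 g/mol = 0.4181 g
% NaHCO3 = 0.4181 / 0.5983 × 100 = 69.88 %

69.88 %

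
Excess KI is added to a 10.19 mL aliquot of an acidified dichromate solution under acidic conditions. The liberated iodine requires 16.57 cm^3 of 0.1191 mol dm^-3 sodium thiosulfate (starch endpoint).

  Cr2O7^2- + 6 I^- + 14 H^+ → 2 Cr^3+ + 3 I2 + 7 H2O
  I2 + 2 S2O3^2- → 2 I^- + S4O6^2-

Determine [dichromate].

n(S2O3^2-) = 0.01657 × 0.1191 = 1.973 × 10^-3 mol
n(I2) = n(S2O3^2-)/2 = 9.867 × 10^-4 mol
From the 1:3 ratio, n(Cr2O7^2-) in the aliquot = 1/3 × 9.867 × 10^-4 = 3.289 × 10^-4 mol
[Cr2O7^2-] = 3.289 × 10^-4 / 0.01019 = 0.03228 mol/L

0.03228 mol/L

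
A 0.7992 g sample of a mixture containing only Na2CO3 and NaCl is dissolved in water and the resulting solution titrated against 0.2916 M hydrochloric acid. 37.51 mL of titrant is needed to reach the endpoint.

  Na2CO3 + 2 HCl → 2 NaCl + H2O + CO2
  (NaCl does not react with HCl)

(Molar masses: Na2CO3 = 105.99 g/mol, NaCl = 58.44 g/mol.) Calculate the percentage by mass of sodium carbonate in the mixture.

72.53 %

n(HCl) = 0.03751 × 0.2916 = 0.01094 mol
Let x = n(Na2CO3), y = n(NaCl).
Titrant: 2x = 0.01094;  mass: 105.99x + 58.44y = 0.7992
Solving, x = 5.469 × 10^-3 mol, y = 3.757 × 10^-3 mol
mass of Na2CO3 = 5.469 × 10^-3 × 105.99 = 0.5797 g
% Na2CO3 = 0.5797 / 0.7992 × 100 = 72.53 %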